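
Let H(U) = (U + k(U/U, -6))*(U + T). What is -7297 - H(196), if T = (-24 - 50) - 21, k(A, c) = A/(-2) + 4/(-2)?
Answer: -53681/2 ≈ -26841.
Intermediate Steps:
k(A, c) = -2 - A/2 (k(A, c) = A*(-1/2) + 4*(-1/2) = -A/2 - 2 = -2 - A/2)
T = -95 (T = -74 - 21 = -95)
H(U) = (-95 + U)*(-5/2 + U) (H(U) = (U + (-2 - U/(2*U)))*(U - 95) = (U + (-2 - 1/2*1))*(-95 + U) = (U + (-2 - 1/2))*(-95 + U) = (U - 5/2)*(-95 + U) = (-5/2 + U)*(-95 + U) = (-95 + U)*(-5/2 + U))
-7297 - H(196) = -7297 - (475/2 + 196**2 - 195/2*196) = -7297 - (475/2 + 38416 - 19110) = -7297 - 1*39087/2 = -7297 - 39087/2 = -53681/2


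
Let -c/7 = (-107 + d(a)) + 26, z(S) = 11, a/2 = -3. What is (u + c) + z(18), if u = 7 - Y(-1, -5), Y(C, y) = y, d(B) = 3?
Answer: 569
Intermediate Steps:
a = -6 (a = 2*(-3) = -6)
u = 12 (u = 7 - 1*(-5) = 7 + 5 = 12)
c = 546 (c = -7*((-107 + 3) + 26) = -7*(-104 + 26) = -7*(-78) = 546)
(u + c) + z(18) = (12 + 546) + 11 = 558 + 11 = 569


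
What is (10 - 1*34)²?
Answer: 576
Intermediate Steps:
(10 - 1*34)² = (10 - 34)² = (-24)² = 576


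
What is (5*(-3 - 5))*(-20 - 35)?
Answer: 2200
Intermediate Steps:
(5*(-3 - 5))*(-20 - 35) = (5*(-8))*(-55) = -40*(-55) = 2200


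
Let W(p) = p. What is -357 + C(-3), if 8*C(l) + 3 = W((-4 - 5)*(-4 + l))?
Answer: -699/2 ≈ -349.50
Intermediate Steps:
C(l) = 33/8 - 9*l/8 (C(l) = -3/8 + ((-4 - 5)*(-4 + l))/8 = -3/8 + (-9*(-4 + l))/8 = -3/8 + (36 - 9*l)/8 = -3/8 + (9/2 - 9*l/8) = 33/8 - 9*l/8)
-357 + C(-3) = -357 + (33/8 - 9/8*(-3)) = -357 + (33/8 + 27/8) = -357 + 15/2 = -699/2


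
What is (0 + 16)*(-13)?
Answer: -208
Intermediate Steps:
(0 + 16)*(-13) = 16*(-13) = -208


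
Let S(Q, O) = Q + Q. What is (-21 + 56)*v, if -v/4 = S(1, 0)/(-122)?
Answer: 140/61 ≈ 2.2951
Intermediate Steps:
S(Q, O) = 2*Q
v = 4/61 (v = -4*2*1/(-122) = -8*(-1)/122 = -4*(-1/61) = 4/61 ≈ 0.065574)
(-21 + 56)*v = (-21 + 56)*(4/61) = 35*(4/61) = 140/61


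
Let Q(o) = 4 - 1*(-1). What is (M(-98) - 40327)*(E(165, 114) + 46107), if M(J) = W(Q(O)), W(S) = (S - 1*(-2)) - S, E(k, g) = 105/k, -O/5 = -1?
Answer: -20452194800/11 ≈ -1.8593e+9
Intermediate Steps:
O = 5 (O = -5*(-1) = 5)
Q(o) = 5 (Q(o) = 4 + 1 = 5)
W(S) = 2 (W(S) = (S + 2) - S = (2 + S) - S = 2)
M(J) = 2
(M(-98) - 40327)*(E(165, 114) + 46107) = (2 - 40327)*(105/165 + 46107) = -40325*(105*(1/165) + 46107) = -40325*(7/11 + 46107) = -40325*507184/11 = -20452194800/11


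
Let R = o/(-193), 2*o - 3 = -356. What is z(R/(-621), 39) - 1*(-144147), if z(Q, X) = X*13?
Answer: 144654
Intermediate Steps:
o = -353/2 (o = 3/2 + (1/2)*(-356) = 3/2 - 178 = -353/2 ≈ -176.50)
R = 353/386 (R = -353/2/(-193) = -353/2*(-1/193) = 353/386 ≈ 0.91451)
z(Q, X) = 13*X
z(R/(-621), 39) - 1*(-144147) = 13*39 - 1*(-144147) = 507 + 144147 = 144654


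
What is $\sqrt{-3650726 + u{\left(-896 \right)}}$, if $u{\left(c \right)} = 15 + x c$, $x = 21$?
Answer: $i \sqrt{3669527} \approx 1915.6 i$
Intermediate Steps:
$u{\left(c \right)} = 15 + 21 c$
$\sqrt{-3650726 + u{\left(-896 \right)}} = \sqrt{-3650726 + \left(15 + 21 \left(-896\right)\right)} = \sqrt{-3650726 + \left(15 - 18816\right)} = \sqrt{-3650726 - 18801} = \sqrt{-3669527} = i \sqrt{3669527}$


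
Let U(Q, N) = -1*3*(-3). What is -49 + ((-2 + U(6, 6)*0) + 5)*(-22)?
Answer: -115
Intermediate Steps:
U(Q, N) = 9 (U(Q, N) = -3*(-3) = 9)
-49 + ((-2 + U(6, 6)*0) + 5)*(-22) = -49 + ((-2 + 9*0) + 5)*(-22) = -49 + ((-2 + 0) + 5)*(-22) = -49 + (-2 + 5)*(-22) = -49 + 3*(-22) = -49 - 66 = -115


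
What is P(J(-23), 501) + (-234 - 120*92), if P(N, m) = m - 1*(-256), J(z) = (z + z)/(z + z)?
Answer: -10517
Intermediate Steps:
J(z) = 1 (J(z) = (2*z)/((2*z)) = (2*z)*(1/(2*z)) = 1)
P(N, m) = 256 + m (P(N, m) = m + 256 = 256 + m)
P(J(-23), 501) + (-234 - 120*92) = (256 + 501) + (-234 - 120*92) = 757 + (-234 - 11040) = 757 - 11274 = -10517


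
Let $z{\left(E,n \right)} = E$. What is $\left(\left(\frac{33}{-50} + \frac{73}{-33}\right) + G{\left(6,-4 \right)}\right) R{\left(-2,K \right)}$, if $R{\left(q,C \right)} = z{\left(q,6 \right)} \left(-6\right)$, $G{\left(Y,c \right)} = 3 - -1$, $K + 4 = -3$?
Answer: $\frac{3722}{275} \approx 13.535$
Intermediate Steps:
$K = -7$ ($K = -4 - 3 = -7$)
$G{\left(Y,c \right)} = 4$ ($G{\left(Y,c \right)} = 3 + 1 = 4$)
$R{\left(q,C \right)} = - 6 q$ ($R{\left(q,C \right)} = q \left(-6\right) = - 6 q$)
$\left(\left(\frac{33}{-50} + \frac{73}{-33}\right) + G{\left(6,-4 \right)}\right) R{\left(-2,K \right)} = \left(\left(\frac{33}{-50} + \frac{73}{-33}\right) + 4\right) \left(\left(-6\right) \left(-2\right)\right) = \left(\left(33 \left(- \frac{1}{50}\right) + 73 \left(- \frac{1}{33}\right)\right) + 4\right) 12 = \left(\left(- \frac{33}{50} - \frac{73}{33}\right) + 4\right) 12 = \left(- \frac{4739}{1650} + 4\right) 12 = \frac{1861}{1650} \cdot 12 = \frac{3722}{275}$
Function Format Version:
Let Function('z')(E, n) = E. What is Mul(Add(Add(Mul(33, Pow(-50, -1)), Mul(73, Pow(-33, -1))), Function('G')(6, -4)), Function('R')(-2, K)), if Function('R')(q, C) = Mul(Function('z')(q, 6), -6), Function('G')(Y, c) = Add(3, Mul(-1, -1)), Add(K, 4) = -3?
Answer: Rational(3722, 275) ≈ 13.535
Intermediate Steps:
K = -7 (K = Add(-4, -3) = -7)
Function('G')(Y, c) = 4 (Function('G')(Y, c) = Add(3, 1) = 4)
Function('R')(q, C) = Mul(-6, q) (Function('R')(q, C) = Mul(q, -6) = Mul(-6, q))
Mul(Add(Add(Mul(33, Pow(-50, -1)), Mul(73, Pow(-33, -1))), Function('G')(6, -4)), Function('R')(-2, K)) = Mul(Add(Add(Mul(33, Pow(-50, -1)), Mul(73, Pow(-33, -1))), 4), Mul(-6, -2)) = Mul(Add(Add(Mul(33, Rational(-1, 50)), Mul(73, Rational(-1, 33))), 4), 12) = Mul(Add(Add(Rational(-33, 50), Rational(-73, 33)), 4), 12) = Mul(Add(Rational(-4739, 1650), 4), 12) = Mul(Rational(1861, 1650), 12) = Rational(3722, 275)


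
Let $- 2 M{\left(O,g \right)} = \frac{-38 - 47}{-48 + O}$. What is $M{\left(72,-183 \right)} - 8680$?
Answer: $- \frac{416555}{48} \approx -8678.2$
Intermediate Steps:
$M{\left(O,g \right)} = \frac{85}{2 \left(-48 + O\right)}$ ($M{\left(O,g \right)} = - \frac{\left(-38 - 47\right) \frac{1}{-48 + O}}{2} = - \frac{\left(-85\right) \frac{1}{-48 + O}}{2} = \frac{85}{2 \left(-48 + O\right)}$)
$M{\left(72,-183 \right)} - 8680 = \frac{85}{2 \left(-48 + 72\right)} - 8680 = \frac{85}{2 \cdot 24} - 8680 = \frac{85}{2} \cdot \frac{1}{24} - 8680 = \frac{85}{48} - 8680 = - \frac{416555}{48}$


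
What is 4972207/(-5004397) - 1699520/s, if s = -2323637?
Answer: -3048531367419/11628402031889 ≈ -0.26216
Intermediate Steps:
4972207/(-5004397) - 1699520/s = 4972207/(-5004397) - 1699520/(-2323637) = 4972207*(-1/5004397) - 1699520*(-1/2323637) = -4972207/5004397 + 1699520/2323637 = -3048531367419/11628402031889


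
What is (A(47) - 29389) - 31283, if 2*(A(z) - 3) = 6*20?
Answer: -60609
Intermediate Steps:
A(z) = 63 (A(z) = 3 + (6*20)/2 = 3 + (½)*120 = 3 + 60 = 63)
(A(47) - 29389) - 31283 = (63 - 29389) - 31283 = -29326 - 31283 = -60609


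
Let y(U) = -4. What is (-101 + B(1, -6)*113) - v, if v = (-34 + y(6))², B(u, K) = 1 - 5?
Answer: -1997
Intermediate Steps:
B(u, K) = -4
v = 1444 (v = (-34 - 4)² = (-38)² = 1444)
(-101 + B(1, -6)*113) - v = (-101 - 4*113) - 1*1444 = (-101 - 452) - 1444 = -553 - 1444 = -1997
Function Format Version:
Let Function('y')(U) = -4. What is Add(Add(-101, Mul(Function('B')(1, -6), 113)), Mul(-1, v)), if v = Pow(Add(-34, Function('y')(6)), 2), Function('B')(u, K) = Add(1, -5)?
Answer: -1997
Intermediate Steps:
Function('B')(u, K) = -4
v = 1444 (v = Pow(Add(-34, -4), 2) = Pow(-38, 2) = 1444)
Add(Add(-101, Mul(Function('B')(1, -6), 113)), Mul(-1, v)) = Add(Add(-101, Mul(-4, 113)), Mul(-1, 1444)) = Add(Add(-101, -452), -1444) = Add(-553, -1444) = -1997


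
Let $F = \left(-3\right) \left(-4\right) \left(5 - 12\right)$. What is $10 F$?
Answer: $-840$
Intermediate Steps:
$F = -84$ ($F = 12 \left(5 - 12\right) = 12 \left(-7\right) = -84$)
$10 F = 10 \left(-84\right) = -840$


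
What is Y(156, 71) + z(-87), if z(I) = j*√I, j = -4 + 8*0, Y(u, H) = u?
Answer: 156 - 4*I*√87 ≈ 156.0 - 37.31*I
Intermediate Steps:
j = -4 (j = -4 + 0 = -4)
z(I) = -4*√I
Y(156, 71) + z(-87) = 156 - 4*I*√87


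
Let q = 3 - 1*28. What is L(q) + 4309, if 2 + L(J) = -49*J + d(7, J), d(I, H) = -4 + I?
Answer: 5535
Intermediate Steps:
q = -25 (q = 3 - 28 = -25)
L(J) = 1 - 49*J (L(J) = -2 + (-49*J + (-4 + 7)) = -2 + (-49*J + 3) = -2 + (3 - 49*J) = 1 - 49*J)
L(q) + 4309 = (1 - 49*(-25)) + 4309 = (1 + 1225) + 4309 = 1226 + 4309 = 5535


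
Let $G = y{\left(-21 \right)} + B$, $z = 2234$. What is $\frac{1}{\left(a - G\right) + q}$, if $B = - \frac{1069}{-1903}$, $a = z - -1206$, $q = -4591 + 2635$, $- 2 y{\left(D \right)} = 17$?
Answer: $\frac{3806}{5678317} \approx 0.00067027$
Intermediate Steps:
$y{\left(D \right)} = - \frac{17}{2}$ ($y{\left(D \right)} = \left(- \frac{1}{2}\right) 17 = - \frac{17}{2}$)
$q = -1956$
$a = 3440$ ($a = 2234 - -1206 = 2234 + 1206 = 3440$)
$B = \frac{1069}{1903}$ ($B = \left(-1069\right) \left(- \frac{1}{1903}\right) = \frac{1069}{1903} \approx 0.56174$)
$G = - \frac{30213}{3806}$ ($G = - \frac{17}{2} + \frac{1069}{1903} = - \frac{30213}{3806} \approx -7.9383$)
$\frac{1}{\left(a - G\right) + q} = \frac{1}{\left(3440 - - \frac{30213}{3806}\right) - 1956} = \frac{1}{\left(3440 + \frac{30213}{3806}\right) - 1956} = \frac{1}{\frac{13122853}{3806} - 1956} = \frac{1}{\frac{5678317}{3806}} = \frac{3806}{5678317}$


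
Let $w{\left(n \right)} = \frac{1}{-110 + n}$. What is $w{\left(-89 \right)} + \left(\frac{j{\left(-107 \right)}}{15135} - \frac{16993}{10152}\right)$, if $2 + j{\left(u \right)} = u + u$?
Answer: $- \frac{17256882011}{10192151160} \approx -1.6932$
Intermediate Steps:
$j{\left(u \right)} = -2 + 2 u$ ($j{\left(u \right)} = -2 + \left(u + u\right) = -2 + 2 u$)
$w{\left(-89 \right)} + \left(\frac{j{\left(-107 \right)}}{15135} - \frac{16993}{10152}\right) = \frac{1}{-110 - 89} - \left(\frac{16993}{10152} - \frac{-2 + 2 \left(-107\right)}{15135}\right) = \frac{1}{-199} - \left(\frac{16993}{10152} - \left(-2 - 214\right) \frac{1}{15135}\right) = - \frac{1}{199} - \frac{86460629}{51216840} = - \frac{17256882011}{10192151160}$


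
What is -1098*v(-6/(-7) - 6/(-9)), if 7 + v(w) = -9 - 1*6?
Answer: 24156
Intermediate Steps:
v(w) = -22 (v(w) = -7 + (-9 - 1*6) = -7 + (-9 - 6) = -7 - 15 = -22)
-1098*v(-6/(-7) - 6/(-9)) = -1098*(-22) = 24156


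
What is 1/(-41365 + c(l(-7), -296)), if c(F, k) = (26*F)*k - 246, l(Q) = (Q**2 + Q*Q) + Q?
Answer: -1/741947 ≈ -1.3478e-6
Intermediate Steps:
l(Q) = Q + 2*Q**2 (l(Q) = (Q**2 + Q**2) + Q = 2*Q**2 + Q = Q + 2*Q**2)
c(F, k) = -246 + 26*F*k (c(F, k) = 26*F*k - 246 = -246 + 26*F*k)
1/(-41365 + c(l(-7), -296)) = 1/(-41365 + (-246 + 26*(-7*(1 + 2*(-7)))*(-296))) = 1/(-41365 + (-246 + 26*(-7*(1 - 14))*(-296))) = 1/(-41365 + (-246 + 26*(-7*(-13))*(-296))) = 1/(-41365 + (-246 + 26*91*(-296))) = 1/(-41365 + (-246 - 700336)) = 1/(-41365 - 700582) = 1/(-741947) = -1/741947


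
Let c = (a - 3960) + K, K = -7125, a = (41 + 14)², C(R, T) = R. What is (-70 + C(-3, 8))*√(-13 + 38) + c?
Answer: -8425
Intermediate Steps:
a = 3025 (a = 55² = 3025)
c = -8060 (c = (3025 - 3960) - 7125 = -935 - 7125 = -8060)
(-70 + C(-3, 8))*√(-13 + 38) + c = (-70 - 3)*√(-13 + 38) - 8060 = -73*√25 - 8060 = -73*5 - 8060 = -365 - 8060 = -8425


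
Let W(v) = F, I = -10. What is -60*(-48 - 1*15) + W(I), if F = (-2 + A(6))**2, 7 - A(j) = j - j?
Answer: 3805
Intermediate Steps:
A(j) = 7 (A(j) = 7 - (j - j) = 7 - 1*0 = 7 + 0 = 7)
F = 25 (F = (-2 + 7)**2 = 5**2 = 25)
W(v) = 25
-60*(-48 - 1*15) + W(I) = -60*(-48 - 1*15) + 25 = -60*(-48 - 15) + 25 = -60*(-63) + 25 = 3780 + 25 = 3805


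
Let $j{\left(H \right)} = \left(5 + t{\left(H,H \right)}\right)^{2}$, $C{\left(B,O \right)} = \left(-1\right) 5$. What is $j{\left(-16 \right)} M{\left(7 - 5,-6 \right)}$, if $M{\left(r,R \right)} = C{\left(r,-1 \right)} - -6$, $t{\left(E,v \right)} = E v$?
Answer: $68121$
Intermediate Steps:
$C{\left(B,O \right)} = -5$
$M{\left(r,R \right)} = 1$ ($M{\left(r,R \right)} = -5 - -6 = -5 + 6 = 1$)
$j{\left(H \right)} = \left(5 + H^{2}\right)^{2}$ ($j{\left(H \right)} = \left(5 + H H\right)^{2} = \left(5 + H^{2}\right)^{2}$)
$j{\left(-16 \right)} M{\left(7 - 5,-6 \right)} = \left(5 + \left(-16\right)^{2}\right)^{2} \cdot 1 = \left(5 + 256\right)^{2} \cdot 1 = 261^{2} \cdot 1 = 68121 \cdot 1 = 68121$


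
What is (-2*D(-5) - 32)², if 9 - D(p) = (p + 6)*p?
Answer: 3600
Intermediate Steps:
D(p) = 9 - p*(6 + p) (D(p) = 9 - (p + 6)*p = 9 - (6 + p)*p = 9 - p*(6 + p))
(-2*D(-5) - 32)² = (-2*(9 - 1*(-5)² - 6*(-5)) - 32)² = (-2*(9 - 1*25 + 30) - 32)² = (-2*(9 - 25 + 30) - 32)² = (-2*14 - 32)² = (-28 - 32)² = (-60)² = 3600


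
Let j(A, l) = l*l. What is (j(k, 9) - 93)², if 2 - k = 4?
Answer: 144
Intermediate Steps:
k = -2 (k = 2 - 1*4 = 2 - 4 = -2)
j(A, l) = l²
(j(k, 9) - 93)² = (9² - 93)² = (81 - 93)² = (-12)² = 144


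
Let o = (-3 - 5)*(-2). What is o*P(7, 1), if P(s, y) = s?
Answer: 112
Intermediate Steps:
o = 16 (o = -8*(-2) = 16)
o*P(7, 1) = 16*7 = 112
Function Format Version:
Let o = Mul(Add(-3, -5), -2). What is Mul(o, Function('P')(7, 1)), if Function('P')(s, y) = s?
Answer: 112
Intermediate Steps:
o = 16 (o = Mul(-8, -2) = 16)
Mul(o, Function('P')(7, 1)) = Mul(16, 7) = 112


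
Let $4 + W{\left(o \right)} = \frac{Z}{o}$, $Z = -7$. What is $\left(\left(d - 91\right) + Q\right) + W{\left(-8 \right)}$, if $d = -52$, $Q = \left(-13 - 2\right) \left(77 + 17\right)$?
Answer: $- \frac{12449}{8} \approx -1556.1$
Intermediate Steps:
$Q = -1410$ ($Q = \left(-15\right) 94 = -1410$)
$W{\left(o \right)} = -4 - \frac{7}{o}$
$\left(\left(d - 91\right) + Q\right) + W{\left(-8 \right)} = \left(\left(-52 - 91\right) - 1410\right) - \left(4 + \frac{7}{-8}\right) = \left(-143 - 1410\right) - \frac{25}{8} = -1553 + \left(-4 + \frac{7}{8}\right) = -1553 - \frac{25}{8} = - \frac{12449}{8}$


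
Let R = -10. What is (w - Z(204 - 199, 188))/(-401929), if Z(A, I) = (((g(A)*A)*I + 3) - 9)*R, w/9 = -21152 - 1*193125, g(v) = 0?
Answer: 175323/36539 ≈ 4.7982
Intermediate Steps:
w = -1928493 (w = 9*(-21152 - 1*193125) = 9*(-21152 - 193125) = 9*(-214277) = -1928493)
Z(A, I) = 60 (Z(A, I) = (((0*A)*I + 3) - 9)*(-10) = ((0*I + 3) - 9)*(-10) = ((0 + 3) - 9)*(-10) = (3 - 9)*(-10) = -6*(-10) = 60)
(w - Z(204 - 199, 188))/(-401929) = (-1928493 - 1*60)/(-401929) = (-1928493 - 60)*(-1/401929) = -1928553*(-1/401929) = 175323/36539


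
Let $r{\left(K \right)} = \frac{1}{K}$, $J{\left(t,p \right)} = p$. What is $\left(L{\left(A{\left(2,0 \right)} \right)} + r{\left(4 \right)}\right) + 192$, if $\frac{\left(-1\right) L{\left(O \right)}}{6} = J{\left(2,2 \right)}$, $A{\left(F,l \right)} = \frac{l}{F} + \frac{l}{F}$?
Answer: $\frac{721}{4} \approx 180.25$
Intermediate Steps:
$A{\left(F,l \right)} = \frac{2 l}{F}$
$L{\left(O \right)} = -12$ ($L{\left(O \right)} = \left(-6\right) 2 = -12$)
$\left(L{\left(A{\left(2,0 \right)} \right)} + r{\left(4 \right)}\right) + 192 = \left(-12 + \frac{1}{4}\right) + 192 = - \frac{47}{4} + 192 = \frac{721}{4}$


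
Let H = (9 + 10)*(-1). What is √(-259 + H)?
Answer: I*√278 ≈ 16.673*I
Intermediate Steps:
H = -19 (H = 19*(-1) = -19)
√(-259 + H) = √(-259 - 19) = √(-278) = I*√278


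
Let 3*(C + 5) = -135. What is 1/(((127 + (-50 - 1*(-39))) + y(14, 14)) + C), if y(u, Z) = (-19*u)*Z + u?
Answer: -1/3644 ≈ -0.00027442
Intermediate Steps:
y(u, Z) = u - 19*Z*u (y(u, Z) = -19*Z*u + u = u - 19*Z*u)
C = -50 (C = -5 + (1/3)*(-135) = -5 - 45 = -50)
1/(((127 + (-50 - 1*(-39))) + y(14, 14)) + C) = 1/(((127 + (-50 - 1*(-39))) + 14*(1 - 19*14)) - 50) = 1/(((127 + (-50 + 39)) + 14*(1 - 266)) - 50) = 1/(((127 - 11) + 14*(-265)) - 50) = 1/((116 - 3710) - 50) = 1/(-3594 - 50) = 1/(-3644) = -1/3644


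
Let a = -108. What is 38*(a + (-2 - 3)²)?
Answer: -3154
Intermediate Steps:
38*(a + (-2 - 3)²) = 38*(-108 + (-2 - 3)²) = 38*(-108 + (-5)²) = 38*(-108 + 25) = 38*(-83) = -3154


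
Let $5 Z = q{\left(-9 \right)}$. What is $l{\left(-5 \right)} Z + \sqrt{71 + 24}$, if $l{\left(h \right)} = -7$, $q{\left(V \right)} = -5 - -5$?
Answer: $\sqrt{95} \approx 9.7468$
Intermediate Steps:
$q{\left(V \right)} = 0$ ($q{\left(V \right)} = -5 + 5 = 0$)
$Z = 0$ ($Z = \frac{1}{5} \cdot 0 = 0$)
$l{\left(-5 \right)} Z + \sqrt{71 + 24} = \left(-7\right) 0 + \sqrt{71 + 24} = 0 + \sqrt{95} = \sqrt{95}$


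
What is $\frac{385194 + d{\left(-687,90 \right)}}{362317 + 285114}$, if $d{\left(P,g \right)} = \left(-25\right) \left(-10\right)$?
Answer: $\frac{385444}{647431} \approx 0.59534$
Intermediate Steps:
$d{\left(P,g \right)} = 250$
$\frac{385194 + d{\left(-687,90 \right)}}{362317 + 285114} = \frac{385194 + 250}{362317 + 285114} = \frac{385444}{647431}$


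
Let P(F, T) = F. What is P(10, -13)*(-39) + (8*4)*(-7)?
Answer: -614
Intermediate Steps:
P(10, -13)*(-39) + (8*4)*(-7) = 10*(-39) + (8*4)*(-7) = -390 + 32*(-7) = -390 - 224 = -614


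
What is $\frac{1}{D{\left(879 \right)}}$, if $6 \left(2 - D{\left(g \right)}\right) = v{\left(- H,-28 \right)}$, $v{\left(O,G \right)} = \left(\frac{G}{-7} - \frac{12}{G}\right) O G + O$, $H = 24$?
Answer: $- \frac{1}{490} \approx -0.0020408$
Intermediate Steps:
$v{\left(O,G \right)} = O + G O \left(- \frac{12}{G} - \frac{G}{7}\right)$ ($v{\left(O,G \right)} = \left(G \left(- \frac{1}{7}\right) - \frac{12}{G}\right) O G + O = \left(- \frac{G}{7} - \frac{12}{G}\right) O G + O = \left(- \frac{12}{G} - \frac{G}{7}\right) O G + O = O \left(- \frac{12}{G} - \frac{G}{7}\right) G + O = G O \left(- \frac{12}{G} - \frac{G}{7}\right) + O = O + G O \left(- \frac{12}{G} - \frac{G}{7}\right)$)
$D{\left(g \right)} = -490$ ($D{\left(g \right)} = 2 - \frac{\left(- \frac{1}{7}\right) \left(\left(-1\right) 24\right) \left(77 + \left(-28\right)^{2}\right)}{6} = 2 - \frac{\left(- \frac{1}{7}\right) \left(-24\right) \left(77 + 784\right)}{6} = 2 - \frac{\left(- \frac{1}{7}\right) \left(-24\right) 861}{6} = 2 - 492 = -490$)
$\frac{1}{D{\left(879 \right)}} = \frac{1}{-490} = - \frac{1}{490}$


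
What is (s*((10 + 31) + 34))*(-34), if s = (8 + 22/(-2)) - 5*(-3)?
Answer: -30600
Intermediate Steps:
s = 12 (s = (8 + 22*(-½)) + 15 = (8 - 11) + 15 = -3 + 15 = 12)
(s*((10 + 31) + 34))*(-34) = (12*((10 + 31) + 34))*(-34) = (12*(41 + 34))*(-34) = (12*75)*(-34) = 900*(-34) = -30600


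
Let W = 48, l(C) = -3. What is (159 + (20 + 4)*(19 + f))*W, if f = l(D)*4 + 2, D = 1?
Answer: 18000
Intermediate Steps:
f = -10 (f = -3*4 + 2 = -12 + 2 = -10)
(159 + (20 + 4)*(19 + f))*W = (159 + (20 + 4)*(19 - 10))*48 = (159 + 24*9)*48 = (159 + 216)*48 = 375*48 = 18000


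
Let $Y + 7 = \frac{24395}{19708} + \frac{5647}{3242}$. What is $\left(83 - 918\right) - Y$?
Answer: $- \frac{26547030937}{31946668} \approx -830.98$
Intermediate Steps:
$Y = - \frac{128436843}{31946668}$ ($Y = -7 + \left(\frac{24395}{19708} + \frac{5647}{3242}\right) = -7 + \frac{95189833}{31946668} = - \frac{128436843}{31946668} \approx -4.0204$)
$\left(83 - 918\right) - Y = \left(83 - 918\right) - - \frac{128436843}{31946668} = \left(83 - 918\right) + \frac{128436843}{31946668} = -835 + \frac{128436843}{31946668} = - \frac{26547030937}{31946668}$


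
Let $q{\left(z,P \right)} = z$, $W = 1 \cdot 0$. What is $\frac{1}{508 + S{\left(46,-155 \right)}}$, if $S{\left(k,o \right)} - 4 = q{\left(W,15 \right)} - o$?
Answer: $\frac{1}{667} \approx 0.0014993$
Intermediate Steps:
$W = 0$
$S{\left(k,o \right)} = 4 - o$ ($S{\left(k,o \right)} = 4 + \left(0 - o\right) = 4 - o$)
$\frac{1}{508 + S{\left(46,-155 \right)}} = \frac{1}{508 + \left(4 - -155\right)} = \frac{1}{508 + \left(4 + 155\right)} = \frac{1}{508 + 159} = \frac{1}{667}$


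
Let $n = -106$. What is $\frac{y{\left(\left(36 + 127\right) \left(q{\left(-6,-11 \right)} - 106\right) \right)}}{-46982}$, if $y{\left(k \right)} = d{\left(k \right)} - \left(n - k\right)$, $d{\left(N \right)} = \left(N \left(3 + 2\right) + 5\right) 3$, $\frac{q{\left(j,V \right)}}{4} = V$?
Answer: $\frac{30083}{3614} \approx 8.324$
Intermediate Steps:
$q{\left(j,V \right)} = 4 V$
$d{\left(N \right)} = 15 + 15 N$ ($d{\left(N \right)} = \left(N 5 + 5\right) 3 = \left(5 N + 5\right) 3 = \left(5 + 5 N\right) 3 = 15 + 15 N$)
$y{\left(k \right)} = 121 + 16 k$ ($y{\left(k \right)} = \left(15 + 15 k\right) - \left(-106 - k\right) = \left(15 + 15 k\right) + \left(106 + k\right) = 121 + 16 k$)
$\frac{y{\left(\left(36 + 127\right) \left(q{\left(-6,-11 \right)} - 106\right) \right)}}{-46982} = \frac{121 + 16 \left(36 + 127\right) \left(4 \left(-11\right) - 106\right)}{-46982} = \left(121 + 16 \cdot 163 \left(-44 - 106\right)\right) \left(- \frac{1}{46982}\right) = \left(121 + 16 \cdot 163 \left(-150\right)\right) \left(- \frac{1}{46982}\right) = \left(121 + 16 \left(-24450\right)\right) \left(- \frac{1}{46982}\right) = \left(121 - 391200\right) \left(- \frac{1}{46982}\right) = \left(-391079\right) \left(- \frac{1}{46982}\right) = \frac{30083}{3614}$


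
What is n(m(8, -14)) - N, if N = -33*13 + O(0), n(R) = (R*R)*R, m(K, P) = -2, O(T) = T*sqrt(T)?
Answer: 421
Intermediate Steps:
O(T) = T**(3/2)
n(R) = R**3 (n(R) = R**2*R = R**3)
N = -429 (N = -33*13 + 0**(3/2) = -429 + 0 = -429)
n(m(8, -14)) - N = (-2)**3 - 1*(-429) = -8 + 429 = 421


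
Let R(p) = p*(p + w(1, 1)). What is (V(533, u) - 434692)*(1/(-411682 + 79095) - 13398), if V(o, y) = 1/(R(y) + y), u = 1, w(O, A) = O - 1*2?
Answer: 1936983368551257/332587 ≈ 5.8240e+9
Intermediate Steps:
w(O, A) = -2 + O (w(O, A) = O - 2 = -2 + O)
R(p) = p*(-1 + p) (R(p) = p*(p + (-2 + 1)) = p*(p - 1) = p*(-1 + p))
V(o, y) = 1/(y + y*(-1 + y)) (V(o, y) = 1/(y*(-1 + y) + y) = 1/(y + y*(-1 + y)))
(V(533, u) - 434692)*(1/(-411682 + 79095) - 13398) = (1⁻² - 434692)*(1/(-411682 + 79095) - 13398) = (1 - 434692)*(1/(-332587) - 13398) = -434691*(-1/332587 - 13398) = -434691*(-4456000627/332587) = 1936983368551257/332587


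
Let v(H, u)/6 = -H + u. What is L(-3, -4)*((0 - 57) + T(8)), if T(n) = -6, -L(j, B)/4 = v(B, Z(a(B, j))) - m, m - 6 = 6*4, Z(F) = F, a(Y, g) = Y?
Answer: -7560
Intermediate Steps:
v(H, u) = -6*H + 6*u (v(H, u) = 6*(-H + u) = 6*(u - H) = -6*H + 6*u)
m = 30 (m = 6 + 6*4 = 6 + 24 = 30)
L(j, B) = 120 (L(j, B) = -4*((-6*B + 6*B) - 1*30) = -4*(0 - 30) = -4*(-30) = 120)
L(-3, -4)*((0 - 57) + T(8)) = 120*((0 - 57) - 6) = 120*(-57 - 6) = 120*(-63) = -7560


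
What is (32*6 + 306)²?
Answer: 248004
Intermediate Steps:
(32*6 + 306)² = (192 + 306)² = 498² = 248004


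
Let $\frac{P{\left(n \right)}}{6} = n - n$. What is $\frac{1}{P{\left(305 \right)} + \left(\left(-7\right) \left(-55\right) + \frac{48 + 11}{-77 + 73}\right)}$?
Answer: $\frac{4}{1481} \approx 0.0027009$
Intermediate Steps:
$P{\left(n \right)} = 0$ ($P{\left(n \right)} = 6 \left(n - n\right) = 6 \cdot 0 = 0$)
$\frac{1}{P{\left(305 \right)} + \left(\left(-7\right) \left(-55\right) + \frac{48 + 11}{-77 + 73}\right)} = \frac{1}{0 + \left(\left(-7\right) \left(-55\right) + \frac{48 + 11}{-77 + 73}\right)} = \frac{1}{0 + \left(385 + \frac{59}{-4}\right)} = \frac{1}{0 + \left(385 + 59 \left(- \frac{1}{4}\right)\right)} = \frac{1}{0 + \left(385 - \frac{59}{4}\right)} = \frac{1}{0 + \frac{1481}{4}} = \frac{1}{\frac{1481}{4}} = \frac{4}{1481}$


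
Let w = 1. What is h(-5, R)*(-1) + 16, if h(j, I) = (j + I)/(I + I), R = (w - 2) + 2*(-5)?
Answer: 168/11 ≈ 15.273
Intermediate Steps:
R = -11 (R = (1 - 2) + 2*(-5) = -1 - 10 = -11)
h(j, I) = (I + j)/(2*I) (h(j, I) = (I + j)/((2*I)) = (I + j)*(1/(2*I)) = (I + j)/(2*I))
h(-5, R)*(-1) + 16 = ((1/2)*(-11 - 5)/(-11))*(-1) + 16 = ((1/2)*(-1/11)*(-16))*(-1) + 16 = (8/11)*(-1) + 16 = -8/11 + 16 = 168/11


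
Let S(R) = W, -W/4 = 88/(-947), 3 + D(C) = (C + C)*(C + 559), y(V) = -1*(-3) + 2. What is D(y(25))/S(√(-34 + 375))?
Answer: 5338239/352 ≈ 15165.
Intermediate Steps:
y(V) = 5 (y(V) = 3 + 2 = 5)
D(C) = -3 + 2*C*(559 + C) (D(C) = -3 + (C + C)*(C + 559) = -3 + (2*C)*(559 + C) = -3 + 2*C*(559 + C))
W = 352/947 (W = -352/(-947) = -352*(-1)/947 = -4*(-88/947) = 352/947 ≈ 0.37170)
S(R) = 352/947
D(y(25))/S(√(-34 + 375)) = (-3 + 2*5² + 1118*5)/(352/947) = (-3 + 2*25 + 5590)*(947/352) = (-3 + 50 + 5590)*(947/352) = 5637*(947/352) = 5338239/352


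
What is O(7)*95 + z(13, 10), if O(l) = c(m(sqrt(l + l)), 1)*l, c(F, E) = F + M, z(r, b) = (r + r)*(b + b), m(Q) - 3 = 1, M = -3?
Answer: 1185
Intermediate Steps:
m(Q) = 4 (m(Q) = 3 + 1 = 4)
z(r, b) = 4*b*r (z(r, b) = (2*r)*(2*b) = 4*b*r)
c(F, E) = -3 + F (c(F, E) = F - 3 = -3 + F)
O(l) = l (O(l) = (-3 + 4)*l = 1*l = l)
O(7)*95 + z(13, 10) = 7*95 + 4*10*13 = 665 + 520 = 1185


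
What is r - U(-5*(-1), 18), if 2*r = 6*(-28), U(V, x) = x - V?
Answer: -97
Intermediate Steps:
r = -84 (r = (6*(-28))/2 = (1/2)*(-168) = -84)
r - U(-5*(-1), 18) = -84 - (18 - (-5)*(-1)) = -84 - (18 - 1*5) = -84 - (18 - 5) = -84 - 1*13 = -84 - 13 = -97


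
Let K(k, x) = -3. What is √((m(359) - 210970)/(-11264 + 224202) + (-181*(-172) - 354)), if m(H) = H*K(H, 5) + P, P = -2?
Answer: √1395509138484670/212938 ≈ 175.43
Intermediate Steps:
m(H) = -2 - 3*H (m(H) = H*(-3) - 2 = -3*H - 2 = -2 - 3*H)
√((m(359) - 210970)/(-11264 + 224202) + (-181*(-172) - 354)) = √(((-2 - 3*359) - 210970)/(-11264 + 224202) + (-181*(-172) - 354)) = √(((-2 - 1077) - 210970)/212938 + (31132 - 354)) = √((-1079 - 210970)*(1/212938) + 30778) = √(-212049*1/212938 + 30778) = √(-212049/212938 + 30778) = √(6553593715/212938) = √1395509138484670/212938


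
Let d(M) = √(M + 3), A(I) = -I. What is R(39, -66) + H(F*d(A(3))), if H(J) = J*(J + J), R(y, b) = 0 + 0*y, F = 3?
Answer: 0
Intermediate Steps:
d(M) = √(3 + M)
R(y, b) = 0 (R(y, b) = 0 + 0 = 0)
H(J) = 2*J² (H(J) = J*(2*J) = 2*J²)
R(39, -66) + H(F*d(A(3))) = 0 + 2*(3*√(3 - 1*3))² = 0 + 2*(3*√(3 - 3))² = 0 + 2*(3*√0)² = 0 + 2*(3*0)² = 0 + 2*0² = 0 + 2*0 = 0 + 0 = 0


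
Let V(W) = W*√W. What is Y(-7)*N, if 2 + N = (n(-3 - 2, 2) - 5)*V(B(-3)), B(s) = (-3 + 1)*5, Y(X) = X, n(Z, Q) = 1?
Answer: 14 - 280*I*√10 ≈ 14.0 - 885.44*I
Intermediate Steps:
B(s) = -10 (B(s) = -2*5 = -10)
V(W) = W^(3/2)
N = -2 + 40*I*√10 (N = -2 + (1 - 5)*(-10)^(3/2) = -2 - (-40)*I*√10 = -2 + 40*I*√10 ≈ -2.0 + 126.49*I)
Y(-7)*N = -7*(-2 + 40*I*√10) = 14 - 280*I*√10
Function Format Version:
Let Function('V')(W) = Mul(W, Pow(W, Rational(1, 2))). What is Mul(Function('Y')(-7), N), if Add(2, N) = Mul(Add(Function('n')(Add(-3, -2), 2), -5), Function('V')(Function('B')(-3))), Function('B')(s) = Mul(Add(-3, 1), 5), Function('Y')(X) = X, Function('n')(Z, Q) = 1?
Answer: Add(14, Mul(-280, I, Pow(10, Rational(1, 2)))) ≈ Add(14.000, Mul(-885.44, I))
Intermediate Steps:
Function('B')(s) = -10 (Function('B')(s) = Mul(-2, 5) = -10)
Function('V')(W) = Pow(W, Rational(3, 2))
N = Add(-2, Mul(40, I, Pow(10, Rational(1, 2)))) (N = Add(-2, Mul(Add(1, -5), Pow(-10, Rational(3, 2)))) = Add(-2, Mul(-4, Mul(-10, I, Pow(10, Rational(1, 2))))) = Add(-2, Mul(40, I, Pow(10, Rational(1, 2)))) ≈ Add(-2.0000, Mul(126.49, I)))
Mul(Function('Y')(-7), N) = Mul(-7, Add(-2, Mul(40, I, Pow(10, Rational(1, 2))))) = Add(14, Mul(-280, I, Pow(10, Rational(1, 2))))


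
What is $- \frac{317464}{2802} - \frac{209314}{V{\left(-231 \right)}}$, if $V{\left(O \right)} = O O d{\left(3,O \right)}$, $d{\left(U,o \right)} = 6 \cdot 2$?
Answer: $- \frac{2427010189}{21359646} \approx -113.63$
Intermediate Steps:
$d{\left(U,o \right)} = 12$
$V{\left(O \right)} = 12 O^{2}$ ($V{\left(O \right)} = O O 12 = O^{2} \cdot 12 = 12 O^{2}$)
$- \frac{317464}{2802} - \frac{209314}{V{\left(-231 \right)}} = - \frac{317464}{2802} - \frac{209314}{12 \left(-231\right)^{2}} = \left(-317464\right) \frac{1}{2802} - \frac{209314}{12 \cdot 53361} = - \frac{158732}{1401} - \frac{209314}{640332} = - \frac{158732}{1401} - \frac{14951}{45738} = - \frac{2427010189}{21359646}$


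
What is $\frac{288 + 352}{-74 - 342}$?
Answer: $- \frac{20}{13} \approx -1.5385$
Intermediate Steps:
$\frac{288 + 352}{-74 - 342} = \frac{640}{-416} = 640 \left(- \frac{1}{416}\right) = - \frac{20}{13}$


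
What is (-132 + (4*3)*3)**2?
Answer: 9216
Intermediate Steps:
(-132 + (4*3)*3)**2 = (-132 + 12*3)**2 = (-132 + 36)**2 = (-96)**2 = 9216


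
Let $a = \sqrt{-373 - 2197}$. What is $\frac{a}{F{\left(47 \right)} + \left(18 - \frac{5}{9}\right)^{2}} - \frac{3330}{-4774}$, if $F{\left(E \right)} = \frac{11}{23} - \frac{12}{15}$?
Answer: $\frac{1665}{2387} + \frac{9315 i \sqrt{2570}}{2831638} \approx 0.69753 + 0.16677 i$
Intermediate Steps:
$F{\left(E \right)} = - \frac{37}{115}$ ($F{\left(E \right)} = 11 \cdot \frac{1}{23} - \frac{4}{5} = \frac{11}{23} - \frac{4}{5} = - \frac{37}{115}$)
$a = i \sqrt{2570}$ ($a = \sqrt{-2570} = i \sqrt{2570} \approx 50.695 i$)
$\frac{a}{F{\left(47 \right)} + \left(18 - \frac{5}{9}\right)^{2}} - \frac{3330}{-4774} = \frac{i \sqrt{2570}}{- \frac{37}{115} + \left(18 - \frac{5}{9}\right)^{2}} - \frac{3330}{-4774} = \frac{i \sqrt{2570}}{- \frac{37}{115} + \left(18 - \frac{5}{9}\right)^{2}} - - \frac{1665}{2387} = \frac{i \sqrt{2570}}{- \frac{37}{115} + \left(18 - \frac{5}{9}\right)^{2}} + \frac{1665}{2387} = \frac{i \sqrt{2570}}{- \frac{37}{115} + \left(\frac{157}{9}\right)^{2}} + \frac{1665}{2387} = \frac{i \sqrt{2570}}{- \frac{37}{115} + \frac{24649}{81}} + \frac{1665}{2387} = \frac{i \sqrt{2570}}{\frac{2831638}{9315}} + \frac{1665}{2387} = i \sqrt{2570} \cdot \frac{9315}{2831638} + \frac{1665}{2387} = \frac{9315 i \sqrt{2570}}{2831638} + \frac{1665}{2387} = \frac{1665}{2387} + \frac{9315 i \sqrt{2570}}{2831638}$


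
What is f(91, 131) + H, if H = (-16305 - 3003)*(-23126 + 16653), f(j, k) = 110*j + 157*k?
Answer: 125011261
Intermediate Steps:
H = 124980684 (H = -19308*(-6473) = 124980684)
f(91, 131) + H = (110*91 + 157*131) + 124980684 = (10010 + 20567) + 124980684 = 30577 + 124980684 = 125011261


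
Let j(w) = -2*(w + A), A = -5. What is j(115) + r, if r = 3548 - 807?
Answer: 2521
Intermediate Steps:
j(w) = 10 - 2*w (j(w) = -2*(w - 5) = -2*(-5 + w) = 10 - 2*w)
r = 2741
j(115) + r = (10 - 2*115) + 2741 = (10 - 230) + 2741 = -220 + 2741 = 2521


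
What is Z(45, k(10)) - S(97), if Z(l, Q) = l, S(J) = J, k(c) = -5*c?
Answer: -52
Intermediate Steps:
Z(45, k(10)) - S(97) = 45 - 1*97 = 45 - 97 = -52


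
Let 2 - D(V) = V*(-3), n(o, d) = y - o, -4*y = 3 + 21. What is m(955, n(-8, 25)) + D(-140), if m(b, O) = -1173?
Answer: -1591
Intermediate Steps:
y = -6 (y = -(3 + 21)/4 = -¼*24 = -6)
n(o, d) = -6 - o
D(V) = 2 + 3*V (D(V) = 2 - V*(-3) = 2 - (-3)*V = 2 + 3*V)
m(955, n(-8, 25)) + D(-140) = -1173 + (2 + 3*(-140)) = -1173 + (2 - 420) = -1173 - 418 = -1591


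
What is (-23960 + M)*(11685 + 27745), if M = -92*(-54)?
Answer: -748854560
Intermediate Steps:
M = 4968
(-23960 + M)*(11685 + 27745) = (-23960 + 4968)*(11685 + 27745) = -18992*39430 = -748854560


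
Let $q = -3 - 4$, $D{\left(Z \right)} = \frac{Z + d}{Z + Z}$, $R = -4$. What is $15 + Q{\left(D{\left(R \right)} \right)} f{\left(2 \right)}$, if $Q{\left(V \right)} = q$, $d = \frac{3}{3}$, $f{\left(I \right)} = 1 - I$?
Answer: $22$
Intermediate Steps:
$d = 1$ ($d = 3 \cdot \frac{1}{3} = 1$)
$D{\left(Z \right)} = \frac{1 + Z}{2 Z}$ ($D{\left(Z \right)} = \frac{Z + 1}{Z + Z} = \frac{1 + Z}{2 Z}$)
$q = -7$
$Q{\left(V \right)} = -7$
$15 + Q{\left(D{\left(R \right)} \right)} f{\left(2 \right)} = 15 - 7 \left(1 - 2\right) = 15 - -7 = 15 + 7 = 22$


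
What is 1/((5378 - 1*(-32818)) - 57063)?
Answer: -1/18867 ≈ -5.3003e-5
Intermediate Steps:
1/((5378 - 1*(-32818)) - 57063) = 1/((5378 + 32818) - 57063) = 1/(38196 - 57063) = 1/(-18867) = -1/18867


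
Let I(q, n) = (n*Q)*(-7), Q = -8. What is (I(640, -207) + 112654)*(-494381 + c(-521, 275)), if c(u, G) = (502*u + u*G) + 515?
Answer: -90822701346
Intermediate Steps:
c(u, G) = 515 + 502*u + G*u (c(u, G) = (502*u + G*u) + 515 = 515 + 502*u + G*u)
I(q, n) = 56*n (I(q, n) = (n*(-8))*(-7) = -8*n*(-7) = 56*n)
(I(640, -207) + 112654)*(-494381 + c(-521, 275)) = (56*(-207) + 112654)*(-494381 + (515 + 502*(-521) + 275*(-521))) = (-11592 + 112654)*(-494381 + (515 - 261542 - 143275)) = 101062*(-494381 - 404302) = 101062*(-898683) = -90822701346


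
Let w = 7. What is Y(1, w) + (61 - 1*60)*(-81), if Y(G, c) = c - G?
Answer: -75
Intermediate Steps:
Y(1, w) + (61 - 1*60)*(-81) = (7 - 1*1) + (61 - 1*60)*(-81) = (7 - 1) + (61 - 60)*(-81) = 6 + 1*(-81) = 6 - 81 = -75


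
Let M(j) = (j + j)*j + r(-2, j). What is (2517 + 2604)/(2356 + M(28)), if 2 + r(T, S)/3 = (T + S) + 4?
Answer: 1707/1336 ≈ 1.2777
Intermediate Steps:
r(T, S) = 6 + 3*S + 3*T (r(T, S) = -6 + 3*((T + S) + 4) = -6 + 3*((S + T) + 4) = -6 + 3*(4 + S + T) = -6 + (12 + 3*S + 3*T) = 6 + 3*S + 3*T)
M(j) = 2*j² + 3*j (M(j) = (j + j)*j + (6 + 3*j + 3*(-2)) = (2*j)*j + (6 + 3*j - 6) = 2*j² + 3*j)
(2517 + 2604)/(2356 + M(28)) = (2517 + 2604)/(2356 + 28*(3 + 2*28)) = 5121/(2356 + 28*(3 + 56)) = 5121/(2356 + 28*59) = 5121/(2356 + 1652) = 5121/4008 = 5121*(1/4008) = 1707/1336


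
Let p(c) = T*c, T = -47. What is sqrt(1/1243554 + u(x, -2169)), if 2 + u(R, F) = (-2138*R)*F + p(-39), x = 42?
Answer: sqrt(301196501876785222734)/1243554 ≈ 13956.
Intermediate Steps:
p(c) = -47*c
u(R, F) = 1831 - 2138*F*R (u(R, F) = -2 + ((-2138*R)*F - 47*(-39)) = -2 + (-2138*F*R + 1833) = -2 + (1833 - 2138*F*R) = 1831 - 2138*F*R)
sqrt(1/1243554 + u(x, -2169)) = sqrt(1/1243554 + (1831 - 2138*(-2169)*42)) = sqrt(1/1243554 + (1831 + 194767524)) = sqrt(1/1243554 + 194769355) = sqrt(242206210487671/1243554) = sqrt(301196501876785222734)/1243554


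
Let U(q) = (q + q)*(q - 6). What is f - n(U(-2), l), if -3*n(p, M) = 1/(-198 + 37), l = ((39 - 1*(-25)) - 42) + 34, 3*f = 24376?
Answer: 3924535/483 ≈ 8125.3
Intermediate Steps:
f = 24376/3 (f = (⅓)*24376 = 24376/3 ≈ 8125.3)
l = 56 (l = ((39 + 25) - 42) + 34 = (64 - 42) + 34 = 22 + 34 = 56)
U(q) = 2*q*(-6 + q) (U(q) = (2*q)*(-6 + q) = 2*q*(-6 + q))
n(p, M) = 1/483 (n(p, M) = -1/(3*(-198 + 37)) = -⅓/(-161) = -⅓*(-1/161) = 1/483)
f - n(U(-2), l) = 24376/3 - 1*1/483 = 24376/3 - 1/483 = 3924535/483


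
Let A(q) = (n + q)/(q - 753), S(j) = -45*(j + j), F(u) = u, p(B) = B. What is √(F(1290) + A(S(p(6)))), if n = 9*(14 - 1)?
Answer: √239692461/431 ≈ 35.921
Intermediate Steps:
n = 117 (n = 9*13 = 117)
S(j) = -90*j
A(q) = (117 + q)/(-753 + q) (A(q) = (117 + q)/(q - 753) = (117 + q)/(-753 + q))
√(F(1290) + A(S(p(6)))) = √(1290 + (117 - 90*6)/(-753 - 90*6)) = √(1290 + (117 - 540)/(-753 - 540)) = √(1290 - 423/(-1293)) = √(1290 - 1/1293*(-423)) = √(1290 + 141/431) = √(556131/431) = √239692461/431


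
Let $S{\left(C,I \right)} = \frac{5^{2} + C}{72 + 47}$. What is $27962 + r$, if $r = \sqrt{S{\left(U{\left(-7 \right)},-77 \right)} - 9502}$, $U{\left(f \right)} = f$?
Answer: $27962 + \frac{4 i \sqrt{8409730}}{119} \approx 27962.0 + 97.477 i$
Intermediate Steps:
$S{\left(C,I \right)} = \frac{25}{119} + \frac{C}{119}$ ($S{\left(C,I \right)} = \frac{25 + C}{119} = \left(25 + C\right) \frac{1}{119} = \frac{25}{119} + \frac{C}{119}$)
$r = \frac{4 i \sqrt{8409730}}{119}$ ($r = \sqrt{\left(\frac{25}{119} + \frac{1}{119} \left(-7\right)\right) - 9502} = \sqrt{\left(\frac{25}{119} - \frac{1}{17}\right) - 9502} = \sqrt{\frac{18}{119} - 9502} = \sqrt{- \frac{1130720}{119}} = \frac{4 i \sqrt{8409730}}{119} \approx 97.477 i$)
$27962 + r = 27962 + \frac{4 i \sqrt{8409730}}{119}$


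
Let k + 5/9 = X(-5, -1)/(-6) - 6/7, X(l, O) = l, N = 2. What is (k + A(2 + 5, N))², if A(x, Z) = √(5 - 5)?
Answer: 5329/15876 ≈ 0.33566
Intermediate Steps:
A(x, Z) = 0 (A(x, Z) = √0 = 0)
k = -73/126 (k = -5/9 + (-5/(-6) - 6/7) = -5/9 + (-5*(-⅙) - 6*⅐) = -5/9 + (⅚ - 6/7) = -5/9 - 1/42 = -73/126 ≈ -0.57936)
(k + A(2 + 5, N))² = (-73/126 + 0)² = (-73/126)² = 5329/15876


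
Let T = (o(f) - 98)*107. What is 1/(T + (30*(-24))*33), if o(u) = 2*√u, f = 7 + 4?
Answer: -17123/586142380 - 107*√11/586142380 ≈ -2.9818e-5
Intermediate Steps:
f = 11
T = -10486 + 214*√11 (T = (2*√11 - 98)*107 = (-98 + 2*√11)*107 = -10486 + 214*√11 ≈ -9776.3)
1/(T + (30*(-24))*33) = 1/((-10486 + 214*√11) + (30*(-24))*33) = 1/((-10486 + 214*√11) - 720*33) = 1/((-10486 + 214*√11) - 23760) = 1/(-34246 + 214*√11)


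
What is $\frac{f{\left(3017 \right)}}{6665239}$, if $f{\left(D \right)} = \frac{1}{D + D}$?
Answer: $\frac{1}{40218052126} \approx 2.4864 \cdot 10^{-11}$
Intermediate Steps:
$f{\left(D \right)} = \frac{1}{2 D}$
$\frac{f{\left(3017 \right)}}{6665239} = \frac{\frac{1}{2} \cdot \frac{1}{3017}}{6665239} = \frac{1}{2} \cdot \frac{1}{3017} \cdot \frac{1}{6665239} = \frac{1}{6034} \cdot \frac{1}{6665239} = \frac{1}{40218052126}$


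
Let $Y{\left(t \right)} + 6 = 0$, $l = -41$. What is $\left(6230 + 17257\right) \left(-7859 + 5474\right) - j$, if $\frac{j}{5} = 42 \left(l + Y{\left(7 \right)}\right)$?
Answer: $-56006625$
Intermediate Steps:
$Y{\left(t \right)} = -6$ ($Y{\left(t \right)} = -6 + 0 = -6$)
$j = -9870$ ($j = 5 \cdot 42 \left(-41 - 6\right) = 5 \cdot 42 \left(-47\right) = 5 \left(-1974\right) = -9870$)
$\left(6230 + 17257\right) \left(-7859 + 5474\right) - j = \left(6230 + 17257\right) \left(-7859 + 5474\right) - -9870 = 23487 \left(-2385\right) + 9870 = -56016495 + 9870 = -56006625$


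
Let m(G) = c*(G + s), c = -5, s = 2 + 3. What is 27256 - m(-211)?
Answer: 26226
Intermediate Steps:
s = 5
m(G) = -25 - 5*G (m(G) = -5*(G + 5) = -5*(5 + G) = -25 - 5*G)
27256 - m(-211) = 27256 - (-25 - 5*(-211)) = 27256 - (-25 + 1055) = 27256 - 1*1030 = 27256 - 1030 = 26226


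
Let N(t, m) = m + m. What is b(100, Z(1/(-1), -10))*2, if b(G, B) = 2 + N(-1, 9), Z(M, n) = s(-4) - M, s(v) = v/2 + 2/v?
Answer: 40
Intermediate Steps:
N(t, m) = 2*m
s(v) = v/2 + 2/v (s(v) = v*(½) + 2/v = v/2 + 2/v)
Z(M, n) = -5/2 - M (Z(M, n) = ((½)*(-4) + 2/(-4)) - M = (-2 + 2*(-¼)) - M = (-2 - ½) - M = -5/2 - M)
b(G, B) = 20 (b(G, B) = 2 + 2*9 = 2 + 18 = 20)
b(100, Z(1/(-1), -10))*2 = 20*2 = 40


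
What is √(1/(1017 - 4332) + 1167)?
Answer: 2*√3206105565/3315 ≈ 34.161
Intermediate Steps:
√(1/(1017 - 4332) + 1167) = √(1/(-3315) + 1167) = √(-1/3315 + 1167) = √(3868604/3315) = 2*√3206105565/3315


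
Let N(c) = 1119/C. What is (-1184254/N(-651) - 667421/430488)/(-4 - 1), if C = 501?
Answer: 85138040652017/802860120 ≈ 1.0604e+5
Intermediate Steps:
N(c) = 373/167 (N(c) = 1119/501 = 1119*(1/501) = 373/167)
(-1184254/N(-651) - 667421/430488)/(-4 - 1) = (-1184254/373/167 - 667421/430488)/(-4 - 1) = (-1184254*167/373 - 667421*1/430488)/(-5) = -(-197770418/373 - 667421/430488)/5 = -1/5*(-85138040652017/160572024) = 85138040652017/802860120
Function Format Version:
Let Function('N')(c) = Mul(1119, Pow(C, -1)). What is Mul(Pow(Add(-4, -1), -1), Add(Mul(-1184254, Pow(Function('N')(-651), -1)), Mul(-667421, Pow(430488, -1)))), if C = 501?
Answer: Rational(85138040652017, 802860120) ≈ 1.0604e+5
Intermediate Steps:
Function('N')(c) = Rational(373, 167) (Function('N')(c) = Mul(1119, Pow(501, -1)) = Mul(1119, Rational(1, 501)) = Rational(373, 167))
Mul(Pow(Add(-4, -1), -1), Add(Mul(-1184254, Pow(Function('N')(-651), -1)), Mul(-667421, Pow(430488, -1)))) = Mul(Pow(Add(-4, -1), -1), Add(Mul(-1184254, Pow(Rational(373, 167), -1)), Mul(-667421, Pow(430488, -1)))) = Mul(Pow(-5, -1), Add(Mul(-1184254, Rational(167, 373)), Mul(-667421, Rational(1, 430488)))) = Mul(Rational(-1, 5), Add(Rational(-197770418, 373), Rational(-667421, 430488))) = Mul(Rational(-1, 5), Rational(-85138040652017, 160572024)) = Rational(85138040652017, 802860120)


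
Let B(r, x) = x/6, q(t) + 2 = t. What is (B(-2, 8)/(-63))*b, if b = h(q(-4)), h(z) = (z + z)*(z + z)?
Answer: -64/21 ≈ -3.0476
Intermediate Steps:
q(t) = -2 + t
B(r, x) = x/6 (B(r, x) = x*(1/6) = x/6)
h(z) = 4*z**2 (h(z) = (2*z)*(2*z) = 4*z**2)
b = 144 (b = 4*(-2 - 4)**2 = 4*(-6)**2 = 4*36 = 144)
(B(-2, 8)/(-63))*b = (((1/6)*8)/(-63))*144 = ((4/3)*(-1/63))*144 = -4/189*144 = -64/21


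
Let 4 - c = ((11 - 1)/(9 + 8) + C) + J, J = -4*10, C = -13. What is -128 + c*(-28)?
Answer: -29028/17 ≈ -1707.5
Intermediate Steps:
J = -40
c = 959/17 (c = 4 - (((11 - 1)/(9 + 8) - 13) - 40) = 4 - ((10/17 - 13) - 40) = 4 - (-211/17 - 40) = 4 - 1*(-891/17) = 4 + 891/17 = 959/17 ≈ 56.412)
-128 + c*(-28) = -128 + (959/17)*(-28) = -128 - 26852/17 = -29028/17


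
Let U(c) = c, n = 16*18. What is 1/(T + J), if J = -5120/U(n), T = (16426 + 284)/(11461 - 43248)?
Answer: -286083/5236310 ≈ -0.054634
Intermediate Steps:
n = 288
T = -16710/31787 (T = 16710/(-31787) = 16710*(-1/31787) = -16710/31787 ≈ -0.52569)
J = -160/9 (J = -5120/288 = -5120*1/288 = -160/9 ≈ -17.778)
1/(T + J) = 1/(-16710/31787 - 160/9) = 1/(-5236310/286083) = -286083/5236310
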